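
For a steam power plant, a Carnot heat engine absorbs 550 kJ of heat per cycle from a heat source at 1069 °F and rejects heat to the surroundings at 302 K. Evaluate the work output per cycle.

T_H = 1069 °F → (1069 − 32) × 5/9 = 576.11 °C = 849.26 K.
η_rev = 1 − T_C/T_H = 1 − 302.00/849.26 = 0.6444.
W = η·Q_H = 0.6444 × 550 = 354 kJ.

W ≈ 354 kJ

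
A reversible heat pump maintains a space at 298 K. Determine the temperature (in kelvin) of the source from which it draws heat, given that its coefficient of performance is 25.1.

COP_HP = T_H/(T_H − T_C) ⇒ T_C = T_H·(COP_HP − 1)/COP_HP = 298.00 × (25.1 − 1)/25.1 = 286 K.

T_C ≈ 286 K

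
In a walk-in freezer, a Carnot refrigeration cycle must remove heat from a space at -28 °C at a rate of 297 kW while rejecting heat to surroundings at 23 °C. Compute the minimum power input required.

Ẇ_in ≈ 61.8 kW

T_H = 23 °C → 23 + 273.15 = 296.15 K.
T_C = -28 °C → -28 + 273.15 = 245.15 K.
For a reversible refrigerator, COP_R = T_C/(T_H − T_C) = 245.15/51.00 = 4.8069.
W = Q_C/COP_R = 297/4.8069 = 61.8 kW.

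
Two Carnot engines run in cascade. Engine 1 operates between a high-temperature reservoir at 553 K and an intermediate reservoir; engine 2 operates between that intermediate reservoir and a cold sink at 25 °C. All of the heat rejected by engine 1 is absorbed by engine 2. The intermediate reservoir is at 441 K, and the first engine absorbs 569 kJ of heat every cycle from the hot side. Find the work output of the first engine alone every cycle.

T_C = 25 °C → 25 + 273.15 = 298.15 K.
First-stage efficiency η₁ = 1 − T_m/T_H = 1 − 441.00/553.00 = 0.2025.
W₁ = η₁·Q_H = 0.2025 × 569 = 115 kJ.

W₁ ≈ 115 kJ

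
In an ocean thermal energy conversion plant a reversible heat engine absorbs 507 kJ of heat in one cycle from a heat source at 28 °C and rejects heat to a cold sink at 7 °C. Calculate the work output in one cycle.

T_H = 28 °C → 28 + 273.15 = 301.15 K.
T_C = 7 °C → 7 + 273.15 = 280.15 K.
Since the cycle is reversible, η = 1 − T_C/T_H = 1 − 280.15/301.15 = 0.0697.
W = η·Q_H = 0.0697 × 507 = 35.4 kJ.

W ≈ 35.4 kJ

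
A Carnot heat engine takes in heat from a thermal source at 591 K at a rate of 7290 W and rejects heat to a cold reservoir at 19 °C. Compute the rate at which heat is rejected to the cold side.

Q̇_C ≈ 3604 W

T_C = 19 °C → 19 + 273.15 = 292.15 K.
For a reversible engine, η = 1 − T_C/T_H = 1 − 292.15/591.00 = 0.5057.
For a reversible cycle Q_C/Q_H = T_C/T_H, so Q_C = 7290 × 292.15/591.00 = 3604 W.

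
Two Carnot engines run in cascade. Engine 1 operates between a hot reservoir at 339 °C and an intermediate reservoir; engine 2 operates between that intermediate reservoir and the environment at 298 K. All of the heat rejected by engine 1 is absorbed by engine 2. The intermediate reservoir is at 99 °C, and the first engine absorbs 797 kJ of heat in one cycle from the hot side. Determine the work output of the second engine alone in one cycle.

W₂ ≈ 96.54 kJ

T_H = 339 °C → 339 + 273.15 = 612.15 K.
T_m = 99 °C → 99 + 273.15 = 372.15 K.
Heat entering the second stage: Q_m = Q_H·(T_m/T_H) = 797 × 372.15/612.15 = 484.5 kJ.
Second-stage efficiency η₂ = 1 − T_C/T_m = 1 − 298.00/372.15 = 0.1992, so W₂ = η₂·Q_m = 96.54 kJ.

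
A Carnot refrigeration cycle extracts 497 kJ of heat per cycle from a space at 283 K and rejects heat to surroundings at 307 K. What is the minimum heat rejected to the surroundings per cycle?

Q_H ≈ 539.1 kJ

For a reversible cycle Q_H/Q_C = T_H/T_C, so Q_H = Q_C·T_H/T_C = 497 × 307.00/283.00 = 539.1 kJ.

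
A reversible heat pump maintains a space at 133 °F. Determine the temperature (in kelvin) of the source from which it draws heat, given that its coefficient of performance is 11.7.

T_H = 133 °F → (133 − 32) × 5/9 = 56.11 °C = 329.26 K.
COP_HP = T_H/(T_H − T_C) ⇒ T_C = T_H·(COP_HP − 1)/COP_HP = 329.26 × (11.7 − 1)/11.7 = 301 K.

T_C ≈ 301 K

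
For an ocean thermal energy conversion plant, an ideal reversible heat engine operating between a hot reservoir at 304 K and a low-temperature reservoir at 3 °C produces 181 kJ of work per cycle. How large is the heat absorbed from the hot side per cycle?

Q_H ≈ 1976 kJ

T_C = 3 °C → 3 + 273.15 = 276.15 K.
Since the cycle is reversible, η = 1 − T_C/T_H = 1 − 276.15/304.00 = 0.0916.
Q_H = W/η = 181/0.0916 = 1976 kJ.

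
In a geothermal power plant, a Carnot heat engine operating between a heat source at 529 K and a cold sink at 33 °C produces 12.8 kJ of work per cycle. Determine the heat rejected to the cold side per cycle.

T_C = 33 °C → 33 + 273.15 = 306.15 K.
Since the cycle is reversible, η = 1 − T_C/T_H = 1 − 306.15/529.00 = 0.4213.
Since Q_C/Q_H = T_C/T_H and Q_H = W/η, Q_C = W·T_C/(T_H − T_C) = 12.8 × 306.15/222.85 = 17.6 kJ.

Q_C ≈ 17.6 kJ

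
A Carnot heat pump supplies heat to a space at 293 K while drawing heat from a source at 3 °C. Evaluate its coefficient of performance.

COP_HP ≈ 17.39

T_C = 3 °C → 3 + 273.15 = 276.15 K.
The Carnot heat-pump COP is COP_HP = T_H/(T_H − T_C) = 293.00/(293.00 − 276.15) = 17.39.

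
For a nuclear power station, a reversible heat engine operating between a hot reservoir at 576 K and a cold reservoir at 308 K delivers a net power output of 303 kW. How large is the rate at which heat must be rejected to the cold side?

Q̇_C ≈ 348.2 kW

Carnot efficiency: η = 1 − T_C/T_H = 1 − 308.00/576.00 = 0.4653.
Since Q_C/Q_H = T_C/T_H and Q_H = W/η, Q_C = W·T_C/(T_H − T_C) = 303 × 308.00/268.00 = 348.2 kW.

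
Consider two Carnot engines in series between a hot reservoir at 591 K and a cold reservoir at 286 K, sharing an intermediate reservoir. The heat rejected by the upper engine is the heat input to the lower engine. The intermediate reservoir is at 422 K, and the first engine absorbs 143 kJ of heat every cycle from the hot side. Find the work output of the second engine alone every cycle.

W₂ ≈ 32.91 kJ

Heat entering the second stage: Q_m = Q_H·(T_m/T_H) = 143 × 422.00/591.00 = 102.1 kJ.
Second-stage efficiency η₂ = 1 − T_C/T_m = 1 − 286.00/422.00 = 0.3223, so W₂ = η₂·Q_m = 32.91 kJ.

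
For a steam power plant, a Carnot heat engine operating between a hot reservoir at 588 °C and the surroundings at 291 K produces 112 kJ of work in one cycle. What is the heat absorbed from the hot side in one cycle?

Q_H ≈ 169 kJ

T_H = 588 °C → 588 + 273.15 = 861.15 K.
η_rev = 1 − T_C/T_H = 1 − 291.00/861.15 = 0.6621.
Q_H = W/η = 112/0.6621 = 169 kJ.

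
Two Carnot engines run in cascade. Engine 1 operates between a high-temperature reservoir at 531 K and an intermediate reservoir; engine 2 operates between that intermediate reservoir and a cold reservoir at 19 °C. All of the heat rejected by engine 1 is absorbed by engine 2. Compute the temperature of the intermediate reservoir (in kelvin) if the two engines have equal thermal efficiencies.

T_C = 19 °C → 19 + 273.15 = 292.15 K.
Equal efficiencies require 1 − T_m/T_H = 1 − T_C/T_m, i.e. T_m/T_H = T_C/T_m, so T_m = √(T_H·T_C) = √(531.00 × 292.15) = 393.9 K.

T_m ≈ 393.9 K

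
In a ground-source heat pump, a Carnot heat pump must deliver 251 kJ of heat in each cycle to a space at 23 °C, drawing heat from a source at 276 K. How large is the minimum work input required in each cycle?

W_in ≈ 17.1 kJ

T_H = 23 °C → 23 + 273.15 = 296.15 K.
For a reversible heat pump, COP_HP = T_H/(T_H − T_C) = 296.15/20.15 = 14.6973.
W = Q_H/COP_HP = 251/14.6973 = 17.1 kJ.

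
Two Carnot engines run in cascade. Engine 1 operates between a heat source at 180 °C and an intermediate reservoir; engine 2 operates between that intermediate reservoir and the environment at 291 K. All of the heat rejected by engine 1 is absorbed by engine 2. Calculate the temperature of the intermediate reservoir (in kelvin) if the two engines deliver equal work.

T_m ≈ 372 K

T_H = 180 °C → 180 + 273.15 = 453.15 K.
For reversible stages Q_m = Q_H·(T_m/T_H). Setting W₁ = Q_H(1 − T_m/T_H) equal to W₂ = Q_m(1 − T_C/T_m) = Q_H·(T_m − T_C)/T_H gives T_H − T_m = T_m − T_C, so T_m = (T_H + T_C)/2 = (453.15 + 291.00)/2 = 372 K.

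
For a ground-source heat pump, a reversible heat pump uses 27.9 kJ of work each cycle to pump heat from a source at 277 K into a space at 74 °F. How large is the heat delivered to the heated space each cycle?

T_H = 74 °F → (74 − 32) × 5/9 = 23.33 °C = 296.48 K.
Reversible heating COP: COP_HP = T_H/(T_H − T_C) = 296.48/19.48 = 15.2173.
Q_H = COP_HP · W = 15.2173 × 27.9 = 425 kJ.

Q_H ≈ 425 kJ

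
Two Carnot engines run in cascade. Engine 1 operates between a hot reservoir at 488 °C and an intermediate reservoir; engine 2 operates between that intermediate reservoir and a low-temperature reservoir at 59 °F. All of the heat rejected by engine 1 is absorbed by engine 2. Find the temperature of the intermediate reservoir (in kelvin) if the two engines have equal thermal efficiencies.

T_m ≈ 468 K

T_H = 488 °C → 488 + 273.15 = 761.15 K.
T_C = 59 °F → (59 − 32) × 5/9 = 15.00 °C = 288.15 K.
Equal efficiencies require 1 − T_m/T_H = 1 − T_C/T_m, i.e. T_m/T_H = T_C/T_m, so T_m = √(T_H·T_C) = √(761.15 × 288.15) = 468 K.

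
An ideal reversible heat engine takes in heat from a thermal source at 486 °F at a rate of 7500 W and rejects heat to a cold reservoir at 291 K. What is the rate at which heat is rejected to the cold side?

T_H = 486 °F → (486 − 32) × 5/9 = 252.22 °C = 525.37 K.
Since the cycle is reversible, η = 1 − T_C/T_H = 1 − 291.00/525.37 = 0.4461.
For a reversible cycle Q_C/Q_H = T_C/T_H, so Q_C = 7500 × 291.00/525.37 = 4150 W.

Q̇_C ≈ 4150 W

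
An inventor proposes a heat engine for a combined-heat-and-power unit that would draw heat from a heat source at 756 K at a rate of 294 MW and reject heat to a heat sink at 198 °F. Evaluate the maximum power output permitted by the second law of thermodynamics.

T_C = 198 °F → (198 − 32) × 5/9 = 92.22 °C = 365.37 K.
The upper bound on efficiency is η_max = 1 − T_C/T_H = 1 − 365.37/756.00 = 0.5167.
W_max = η_max · Q_H = 0.5167 × 294 = 151.9 MW.

Ẇ_max ≈ 151.9 MW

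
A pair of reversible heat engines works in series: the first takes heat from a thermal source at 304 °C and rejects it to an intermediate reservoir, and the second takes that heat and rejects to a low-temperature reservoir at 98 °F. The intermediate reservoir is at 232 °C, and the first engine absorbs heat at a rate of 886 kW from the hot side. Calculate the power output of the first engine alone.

Ẇ₁ ≈ 111 kW

T_H = 304 °C → 304 + 273.15 = 577.15 K.
T_C = 98 °F → (98 − 32) × 5/9 = 36.67 °C = 309.82 K.
T_m = 232 °C → 232 + 273.15 = 505.15 K.
First-stage efficiency η₁ = 1 − T_m/T_H = 1 − 505.15/577.15 = 0.1248.
W₁ = η₁·Q_H = 0.1248 × 886 = 111 kW.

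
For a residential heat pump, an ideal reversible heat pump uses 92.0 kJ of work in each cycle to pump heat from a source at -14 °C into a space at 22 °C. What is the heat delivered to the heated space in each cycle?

T_H = 22 °C → 22 + 273.15 = 295.15 K.
T_C = -14 °C → -14 + 273.15 = 259.15 K.
COP_HP = T_H/(T_H − T_C) = 295.15/36.00 = 8.1986.
Q_H = COP_HP · W = 8.1986 × 92.0 = 754.3 kJ.

Q_H ≈ 754.3 kJ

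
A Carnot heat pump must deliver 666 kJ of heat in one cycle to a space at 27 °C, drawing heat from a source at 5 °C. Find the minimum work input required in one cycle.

W_in ≈ 48.8 kJ

T_H = 27 °C → 27 + 273.15 = 300.15 K.
T_C = 5 °C → 5 + 273.15 = 278.15 K.
The Carnot heat-pump COP is COP_HP = T_H/(T_H − T_C) = 300.15/22.00 = 13.6432.
W = Q_H/COP_HP = 666/13.6432 = 48.8 kJ.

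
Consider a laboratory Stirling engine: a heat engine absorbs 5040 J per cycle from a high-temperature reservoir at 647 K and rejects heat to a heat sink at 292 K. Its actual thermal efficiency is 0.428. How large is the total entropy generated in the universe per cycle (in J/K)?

ΔS_univ ≈ 2.083 J/K

W = η·Q_H = 0.428 × 5040 = 2157 J, so Q_C = Q_H − W = 2883 J.
Reservoir entropy changes: ΔS_H = −Q_H/T_H = −5040/647.00 = -7.790 J/K and ΔS_C = +Q_C/T_C = 2883/292.00 = 9.873 J/K.
ΔS_univ = −Q_H/T_H + Q_C/T_C = 2.083 J/K (> 0, since η = 0.428 < η_Carnot = 0.549).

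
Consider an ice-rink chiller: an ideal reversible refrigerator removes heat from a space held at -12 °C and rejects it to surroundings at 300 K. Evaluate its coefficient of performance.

T_C = -12 °C → -12 + 273.15 = 261.15 K.
COP_R = T_C/(T_H − T_C) = 261.15/(300.00 − 261.15) = 6.722.

COP_R ≈ 6.722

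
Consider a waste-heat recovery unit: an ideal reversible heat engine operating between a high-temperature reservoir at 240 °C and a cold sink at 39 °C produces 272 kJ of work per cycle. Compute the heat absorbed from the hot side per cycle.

Q_H ≈ 694 kJ

T_H = 240 °C → 240 + 273.15 = 513.15 K.
T_C = 39 °C → 39 + 273.15 = 312.15 K.
η_rev = 1 − T_C/T_H = 1 − 312.15/513.15 = 0.3917.
Q_H = W/η = 272/0.3917 = 694 kJ.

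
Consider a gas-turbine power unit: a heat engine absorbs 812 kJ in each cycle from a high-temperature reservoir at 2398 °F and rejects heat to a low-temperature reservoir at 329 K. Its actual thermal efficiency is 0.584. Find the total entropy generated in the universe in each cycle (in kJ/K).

T_H = 2398 °F → (2398 − 32) × 5/9 = 1314.44 °C = 1587.59 K.
W = η·Q_H = 0.584 × 812 = 474.2 kJ, so Q_C = Q_H − W = 337.8 kJ.
Reservoir entropy changes: ΔS_H = −Q_H/T_H = −812/1587.59 = -0.5115 kJ/K and ΔS_C = +Q_C/T_C = 337.8/329.00 = 1.027 kJ/K.
ΔS_univ = −Q_H/T_H + Q_C/T_C = 0.5153 kJ/K (> 0, since η = 0.584 < η_Carnot = 0.793).

ΔS_univ ≈ 0.5153 kJ/K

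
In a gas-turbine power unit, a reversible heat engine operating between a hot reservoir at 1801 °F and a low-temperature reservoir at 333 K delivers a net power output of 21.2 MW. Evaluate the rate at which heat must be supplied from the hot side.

T_H = 1801 °F → (1801 − 32) × 5/9 = 982.78 °C = 1255.93 K.
η_rev = 1 − T_C/T_H = 1 − 333.00/1255.93 = 0.7349.
Q_H = W/η = 21.2/0.7349 = 28.8 MW.

Q̇_H ≈ 28.8 MW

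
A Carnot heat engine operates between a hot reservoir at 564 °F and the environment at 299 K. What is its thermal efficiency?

η ≈ 0.474

T_H = 564 °F → (564 − 32) × 5/9 = 295.56 °C = 568.71 K.
The Carnot efficiency is η = 1 − T_C/T_H = 1 − 299.00/568.71 = 0.474.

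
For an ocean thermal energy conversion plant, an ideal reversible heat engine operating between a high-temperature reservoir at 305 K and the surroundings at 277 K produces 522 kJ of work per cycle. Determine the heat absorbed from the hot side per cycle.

Carnot efficiency: η = 1 − T_C/T_H = 1 − 277.00/305.00 = 0.0918.
Q_H = W/η = 522/0.0918 = 5690 kJ.

Q_H ≈ 5690 kJ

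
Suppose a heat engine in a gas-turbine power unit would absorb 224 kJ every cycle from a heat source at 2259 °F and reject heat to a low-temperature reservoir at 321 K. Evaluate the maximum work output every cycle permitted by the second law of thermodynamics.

W_max ≈ 176 kJ

T_H = 2259 °F → (2259 − 32) × 5/9 = 1237.22 °C = 1510.37 K.
The second-law ceiling is the Carnot efficiency, η_max = 1 − T_C/T_H = 1 − 321.00/1510.37 = 0.7875.
W_max = η_max · Q_H = 0.7875 × 224 = 176 kJ.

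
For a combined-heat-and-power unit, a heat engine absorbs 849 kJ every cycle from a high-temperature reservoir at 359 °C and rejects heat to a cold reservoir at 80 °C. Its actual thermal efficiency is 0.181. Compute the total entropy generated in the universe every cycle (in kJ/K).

T_H = 359 °C → 359 + 273.15 = 632.15 K.
T_C = 80 °C → 80 + 273.15 = 353.15 K.
W = η·Q_H = 0.181 × 849 = 153.7 kJ, so Q_C = Q_H − W = 695.3 kJ.
Entropy balance on the reservoirs: −Q_H/T_H = -1.343 kJ/K, +Q_C/T_C = 1.969 kJ/K.
ΔS_univ = −Q_H/T_H + Q_C/T_C = 0.626 kJ/K (> 0, since η = 0.181 < η_Carnot = 0.441).

ΔS_univ ≈ 0.626 kJ/K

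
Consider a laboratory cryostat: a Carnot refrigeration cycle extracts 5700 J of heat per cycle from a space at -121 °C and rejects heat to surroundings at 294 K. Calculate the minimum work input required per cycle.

W_in ≈ 5314 J

T_C = -121 °C → -121 + 273.15 = 152.15 K.
For a reversible refrigerator, COP_R = T_C/(T_H − T_C) = 152.15/141.85 = 1.0726.
W = Q_C/COP_R = 5700/1.0726 = 5314 J.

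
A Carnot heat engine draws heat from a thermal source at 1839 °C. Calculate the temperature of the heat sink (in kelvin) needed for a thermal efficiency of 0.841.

T_C ≈ 336 K

T_H = 1839 °C → 1839 + 273.15 = 2112.15 K.
From η = 1 − T_C/T_H, T_C = T_H·(1 − η) = 2112.15 × (1 − 0.841) = 336 K.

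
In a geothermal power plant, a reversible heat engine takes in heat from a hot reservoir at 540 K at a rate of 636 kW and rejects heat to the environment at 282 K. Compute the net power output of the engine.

Ẇ ≈ 303.9 kW

η_rev = 1 − T_C/T_H = 1 − 282.00/540.00 = 0.4778.
W = η·Q_H = 0.4778 × 636 = 303.9 kW.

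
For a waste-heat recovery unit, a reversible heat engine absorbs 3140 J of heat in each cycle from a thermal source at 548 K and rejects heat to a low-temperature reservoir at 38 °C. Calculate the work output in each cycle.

T_C = 38 °C → 38 + 273.15 = 311.15 K.
For a reversible engine, η = 1 − T_C/T_H = 1 − 311.15/548.00 = 0.4322.
W = η·Q_H = 0.4322 × 3140 = 1357 J.

W ≈ 1357 J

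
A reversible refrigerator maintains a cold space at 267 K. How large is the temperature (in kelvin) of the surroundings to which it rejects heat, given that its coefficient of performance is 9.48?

T_H ≈ 295.2 K

COP_R = T_C/(T_H − T_C) ⇒ T_H = T_C·(1 + 1/COP_R) = 267.00 × (1 + 1/9.48) = 295.2 K.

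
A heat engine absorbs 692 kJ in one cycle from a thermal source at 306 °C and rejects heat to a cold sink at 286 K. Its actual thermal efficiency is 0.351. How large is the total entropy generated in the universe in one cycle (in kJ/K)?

ΔS_univ ≈ 0.375 kJ/K

T_H = 306 °C → 306 + 273.15 = 579.15 K.
W = η·Q_H = 0.351 × 692 = 242.9 kJ, so Q_C = Q_H − W = 449.1 kJ.
The hot reservoir loses entropy Q_H/T_H = 692/579.15 = 1.195 kJ/K; the cold reservoir gains Q_C/T_C = 449.1/286.00 = 1.570 kJ/K.
ΔS_univ = −Q_H/T_H + Q_C/T_C = 0.375 kJ/K (> 0, since η = 0.351 < η_Carnot = 0.506).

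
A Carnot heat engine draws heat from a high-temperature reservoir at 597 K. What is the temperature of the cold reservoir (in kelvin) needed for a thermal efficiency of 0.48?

T_C ≈ 310.4 K

From η = 1 − T_C/T_H, T_C = T_H·(1 − η) = 597.00 × (1 − 0.48) = 310.4 K.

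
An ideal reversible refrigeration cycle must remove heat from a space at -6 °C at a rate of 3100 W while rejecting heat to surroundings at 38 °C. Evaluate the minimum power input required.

T_H = 38 °C → 38 + 273.15 = 311.15 K.
T_C = -6 °C → -6 + 273.15 = 267.15 K.
Carnot COP: COP_R = T_C/(T_H − T_C) = 267.15/44.00 = 6.0716.
W = Q_C/COP_R = 3100/6.0716 = 511 W.

Ẇ_in ≈ 511 W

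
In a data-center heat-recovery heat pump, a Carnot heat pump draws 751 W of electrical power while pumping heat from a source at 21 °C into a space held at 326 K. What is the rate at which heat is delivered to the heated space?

Q̇_H ≈ 7690 W

T_C = 21 °C → 21 + 273.15 = 294.15 K.
The Carnot heat-pump COP is COP_HP = T_H/(T_H − T_C) = 326.00/31.85 = 10.2355.
Q_H = COP_HP · W = 10.2355 × 751 = 7690 W.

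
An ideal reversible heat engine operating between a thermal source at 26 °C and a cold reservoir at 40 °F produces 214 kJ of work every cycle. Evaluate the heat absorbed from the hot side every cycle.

T_H = 26 °C → 26 + 273.15 = 299.15 K.
T_C = 40 °F → (40 − 32) × 5/9 = 4.44 °C = 277.59 K.
Carnot efficiency: η = 1 − T_C/T_H = 1 − 277.59/299.15 = 0.0721.
Q_H = W/η = 214/0.0721 = 2970 kJ.

Q_H ≈ 2970 kJ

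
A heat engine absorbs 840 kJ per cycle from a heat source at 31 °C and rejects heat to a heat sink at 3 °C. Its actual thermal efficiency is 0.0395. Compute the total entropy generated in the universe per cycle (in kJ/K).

ΔS_univ ≈ 0.160 kJ/K

T_H = 31 °C → 31 + 273.15 = 304.15 K.
T_C = 3 °C → 3 + 273.15 = 276.15 K.
W = η·Q_H = 0.0395 × 840 = 33.18 kJ, so Q_C = Q_H − W = 806.8 kJ.
Entropy balance on the reservoirs: −Q_H/T_H = -2.762 kJ/K, +Q_C/T_C = 2.922 kJ/K.
ΔS_univ = −Q_H/T_H + Q_C/T_C = 0.160 kJ/K (> 0, since η = 0.0395 < η_Carnot = 0.092).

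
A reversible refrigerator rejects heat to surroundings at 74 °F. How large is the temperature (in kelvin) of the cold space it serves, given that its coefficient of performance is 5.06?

T_C ≈ 248 K

T_H = 74 °F → (74 − 32) × 5/9 = 23.33 °C = 296.48 K.
COP_R = T_C/(T_H − T_C) ⇒ T_C = T_H·COP_R/(1 + COP_R) = 296.48 × 5.06/(1 + 5.06) = 248 K.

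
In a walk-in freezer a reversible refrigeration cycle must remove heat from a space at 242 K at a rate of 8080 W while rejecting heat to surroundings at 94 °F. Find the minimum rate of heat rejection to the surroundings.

Q̇_H ≈ 10300 W

T_H = 94 °F → (94 − 32) × 5/9 = 34.44 °C = 307.59 K.
For a reversible cycle Q_H/Q_C = T_H/T_C, so Q_H = Q_C·T_H/T_C = 8080 × 307.59/242.00 = 10300 W.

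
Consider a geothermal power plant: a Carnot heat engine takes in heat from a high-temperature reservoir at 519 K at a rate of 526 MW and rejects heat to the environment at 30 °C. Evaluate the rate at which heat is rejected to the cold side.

Q̇_C ≈ 307 MW

T_C = 30 °C → 30 + 273.15 = 303.15 K.
Since the cycle is reversible, η = 1 − T_C/T_H = 1 − 303.15/519.00 = 0.4159.
For a reversible cycle Q_C/Q_H = T_C/T_H, so Q_C = 526 × 303.15/519.00 = 307 MW.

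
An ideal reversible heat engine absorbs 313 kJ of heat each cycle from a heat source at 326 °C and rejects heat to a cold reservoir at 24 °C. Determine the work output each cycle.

T_H = 326 °C → 326 + 273.15 = 599.15 K.
T_C = 24 °C → 24 + 273.15 = 297.15 K.
For a reversible engine, η = 1 − T_C/T_H = 1 − 297.15/599.15 = 0.5040.
W = η·Q_H = 0.5040 × 313 = 158 kJ.

W ≈ 158 kJ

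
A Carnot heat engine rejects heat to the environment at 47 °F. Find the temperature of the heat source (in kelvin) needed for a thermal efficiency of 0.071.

T_C = 47 °F → (47 − 32) × 5/9 = 8.33 °C = 281.48 K.
From η = 1 − T_C/T_H, solving for T_H gives T_H = T_C/(1 − η) = 281.48/(1 − 0.071) = 303 K.

T_H ≈ 303 K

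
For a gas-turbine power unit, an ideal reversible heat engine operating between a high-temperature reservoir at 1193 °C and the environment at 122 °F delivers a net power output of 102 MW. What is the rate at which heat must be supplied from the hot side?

Q̇_H ≈ 131 MW

T_H = 1193 °C → 1193 + 273.15 = 1466.15 K.
T_C = 122 °F → (122 − 32) × 5/9 = 50.00 °C = 323.15 K.
Carnot efficiency: η = 1 − T_C/T_H = 1 − 323.15/1466.15 = 0.7796.
Q_H = W/η = 102/0.7796 = 131 MW.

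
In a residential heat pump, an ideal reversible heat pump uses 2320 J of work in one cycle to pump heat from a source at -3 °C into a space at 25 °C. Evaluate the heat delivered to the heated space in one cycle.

T_H = 25 °C → 25 + 273.15 = 298.15 K.
T_C = -3 °C → -3 + 273.15 = 270.15 K.
The Carnot heat-pump COP is COP_HP = T_H/(T_H − T_C) = 298.15/28.00 = 10.6482.
Q_H = COP_HP · W = 10.6482 × 2320 = 24700 J.

Q_H ≈ 24700 J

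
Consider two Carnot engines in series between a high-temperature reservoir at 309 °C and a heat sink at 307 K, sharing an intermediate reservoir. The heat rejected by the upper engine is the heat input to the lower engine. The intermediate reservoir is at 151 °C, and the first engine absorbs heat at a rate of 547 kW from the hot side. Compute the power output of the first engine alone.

T_H = 309 °C → 309 + 273.15 = 582.15 K.
T_m = 151 °C → 151 + 273.15 = 424.15 K.
First-stage efficiency η₁ = 1 − T_m/T_H = 1 − 424.15/582.15 = 0.2714.
W₁ = η₁·Q_H = 0.2714 × 547 = 148.5 kW.

Ẇ₁ ≈ 148.5 kW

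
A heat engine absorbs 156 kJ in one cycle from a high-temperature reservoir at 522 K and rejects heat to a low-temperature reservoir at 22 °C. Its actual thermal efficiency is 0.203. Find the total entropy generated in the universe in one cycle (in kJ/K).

ΔS_univ ≈ 0.1224 kJ/K

T_C = 22 °C → 22 + 273.15 = 295.15 K.
W = η·Q_H = 0.203 × 156 = 31.67 kJ, so Q_C = Q_H − W = 124.3 kJ.
The hot reservoir loses entropy Q_H/T_H = 156/522.00 = 0.2989 kJ/K; the cold reservoir gains Q_C/T_C = 124.3/295.15 = 0.4213 kJ/K.
ΔS_univ = −Q_H/T_H + Q_C/T_C = 0.1224 kJ/K (> 0, since η = 0.203 < η_Carnot = 0.435).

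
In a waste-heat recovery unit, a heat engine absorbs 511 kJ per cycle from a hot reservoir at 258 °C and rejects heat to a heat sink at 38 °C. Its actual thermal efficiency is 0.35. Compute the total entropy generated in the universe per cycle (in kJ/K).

T_H = 258 °C → 258 + 273.15 = 531.15 K.
T_C = 38 °C → 38 + 273.15 = 311.15 K.
W = η·Q_H = 0.35 × 511 = 178.8 kJ, so Q_C = Q_H − W = 332.1 kJ.
Reservoir entropy changes: ΔS_H = −Q_H/T_H = −511/531.15 = -0.9621 kJ/K and ΔS_C = +Q_C/T_C = 332.1/311.15 = 1.067 kJ/K.
ΔS_univ = −Q_H/T_H + Q_C/T_C = 0.1054 kJ/K (> 0, since η = 0.35 < η_Carnot = 0.414).

ΔS_univ ≈ 0.1054 kJ/K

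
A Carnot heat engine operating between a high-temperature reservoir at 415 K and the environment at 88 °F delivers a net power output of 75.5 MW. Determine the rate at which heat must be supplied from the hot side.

T_C = 88 °F → (88 − 32) × 5/9 = 31.11 °C = 304.26 K.
For a reversible engine, η = 1 − T_C/T_H = 1 − 304.26/415.00 = 0.2668.
Q_H = W/η = 75.5/0.2668 = 283 MW.

Q̇_H ≈ 283 MW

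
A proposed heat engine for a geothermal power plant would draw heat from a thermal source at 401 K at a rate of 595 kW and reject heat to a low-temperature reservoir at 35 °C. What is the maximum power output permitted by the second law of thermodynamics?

Ẇ_max ≈ 138 kW

T_C = 35 °C → 35 + 273.15 = 308.15 K.
No engine can exceed the Carnot limit: η_max = 1 − T_C/T_H = 1 − 308.15/401.00 = 0.2315.
W_max = η_max · Q_H = 0.2315 × 595 = 138 kW.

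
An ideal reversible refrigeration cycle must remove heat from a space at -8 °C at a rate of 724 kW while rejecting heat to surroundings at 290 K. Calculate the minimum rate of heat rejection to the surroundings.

T_C = -8 °C → -8 + 273.15 = 265.15 K.
For a reversible cycle Q_H/Q_C = T_H/T_C, so Q_H = Q_C·T_H/T_C = 724 × 290.00/265.15 = 792 kW.

Q̇_H ≈ 792 kW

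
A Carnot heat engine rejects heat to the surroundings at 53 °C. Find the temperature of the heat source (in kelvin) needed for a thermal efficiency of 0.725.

T_H ≈ 1186 K

T_C = 53 °C → 53 + 273.15 = 326.15 K.
From η = 1 − T_C/T_H, solving for T_H gives T_H = T_C/(1 − η) = 326.15/(1 − 0.725) = 1186 K.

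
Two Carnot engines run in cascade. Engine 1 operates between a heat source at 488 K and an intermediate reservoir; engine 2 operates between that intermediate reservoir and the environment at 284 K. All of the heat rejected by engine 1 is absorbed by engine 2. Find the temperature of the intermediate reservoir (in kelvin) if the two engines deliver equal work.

T_m ≈ 386 K

For reversible stages Q_m = Q_H·(T_m/T_H). Setting W₁ = Q_H(1 − T_m/T_H) equal to W₂ = Q_m(1 − T_C/T_m) = Q_H·(T_m − T_C)/T_H gives T_H − T_m = T_m − T_C, so T_m = (T_H + T_C)/2 = (488.00 + 284.00)/2 = 386 K.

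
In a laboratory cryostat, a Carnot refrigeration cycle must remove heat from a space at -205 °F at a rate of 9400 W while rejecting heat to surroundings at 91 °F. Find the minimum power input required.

Ẇ_in ≈ 10930 W

T_H = 91 °F → (91 − 32) × 5/9 = 32.78 °C = 305.93 K.
T_C = -205 °F → (-205 − 32) × 5/9 = -131.67 °C = 141.48 K.
COP_R = T_C/(T_H − T_C) = 141.48/164.44 = 0.8604.
W = Q_C/COP_R = 9400/0.8604 = 10930 W.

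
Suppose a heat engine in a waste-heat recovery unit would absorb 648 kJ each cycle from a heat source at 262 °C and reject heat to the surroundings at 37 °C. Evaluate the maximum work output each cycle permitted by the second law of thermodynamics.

T_H = 262 °C → 262 + 273.15 = 535.15 K.
T_C = 37 °C → 37 + 273.15 = 310.15 K.
By the Carnot theorem, η_max = 1 − T_C/T_H = 1 − 310.15/535.15 = 0.4204.
W_max = η_max · Q_H = 0.4204 × 648 = 272 kJ.

W_max ≈ 272 kJ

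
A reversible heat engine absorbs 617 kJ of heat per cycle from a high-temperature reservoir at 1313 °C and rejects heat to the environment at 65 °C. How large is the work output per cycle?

W ≈ 485 kJ

T_H = 1313 °C → 1313 + 273.15 = 1586.15 K.
T_C = 65 °C → 65 + 273.15 = 338.15 K.
For a reversible engine, η = 1 − T_C/T_H = 1 − 338.15/1586.15 = 0.7868.
W = η·Q_H = 0.7868 × 617 = 485 kJ.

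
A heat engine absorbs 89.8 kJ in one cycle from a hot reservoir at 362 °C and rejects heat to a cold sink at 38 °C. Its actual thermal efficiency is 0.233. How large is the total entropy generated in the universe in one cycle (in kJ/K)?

ΔS_univ ≈ 0.07998 kJ/K

T_H = 362 °C → 362 + 273.15 = 635.15 K.
T_C = 38 °C → 38 + 273.15 = 311.15 K.
W = η·Q_H = 0.233 × 89.8 = 20.92 kJ, so Q_C = Q_H − W = 68.88 kJ.
The hot reservoir loses entropy Q_H/T_H = 89.8/635.15 = 0.1414 kJ/K; the cold reservoir gains Q_C/T_C = 68.88/311.15 = 0.2214 kJ/K.
ΔS_univ = −Q_H/T_H + Q_C/T_C = 0.07998 kJ/K (> 0, since η = 0.233 < η_Carnot = 0.510).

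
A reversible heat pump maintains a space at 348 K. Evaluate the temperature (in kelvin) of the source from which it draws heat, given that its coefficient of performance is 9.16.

COP_HP = T_H/(T_H − T_C) ⇒ T_C = T_H·(COP_HP − 1)/COP_HP = 348.00 × (9.16 − 1)/9.16 = 310 K.

T_C ≈ 310 K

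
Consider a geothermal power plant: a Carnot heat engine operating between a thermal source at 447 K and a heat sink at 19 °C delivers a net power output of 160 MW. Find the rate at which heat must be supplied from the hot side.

T_C = 19 °C → 19 + 273.15 = 292.15 K.
Since the cycle is reversible, η = 1 − T_C/T_H = 1 − 292.15/447.00 = 0.3464.
Q_H = W/η = 160/0.3464 = 461.9 MW.

Q̇_H ≈ 461.9 MW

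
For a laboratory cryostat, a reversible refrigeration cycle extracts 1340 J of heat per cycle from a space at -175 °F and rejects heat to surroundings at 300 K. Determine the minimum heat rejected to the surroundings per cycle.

Q_H ≈ 2540 J

T_C = -175 °F → (-175 − 32) × 5/9 = -115.00 °C = 158.15 K.
For a reversible cycle Q_H/Q_C = T_H/T_C, so Q_H = Q_C·T_H/T_C = 1340 × 300.00/158.15 = 2540 J.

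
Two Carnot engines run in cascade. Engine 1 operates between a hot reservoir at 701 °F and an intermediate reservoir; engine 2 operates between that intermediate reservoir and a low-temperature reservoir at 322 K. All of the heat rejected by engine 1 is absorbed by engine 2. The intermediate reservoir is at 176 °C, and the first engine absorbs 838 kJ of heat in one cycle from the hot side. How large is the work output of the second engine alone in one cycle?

W₂ ≈ 165.2 kJ

T_H = 701 °F → (701 − 32) × 5/9 = 371.67 °C = 644.82 K.
T_m = 176 °C → 176 + 273.15 = 449.15 K.
Heat entering the second stage: Q_m = Q_H·(T_m/T_H) = 838 × 449.15/644.82 = 583.7 kJ.
Second-stage efficiency η₂ = 1 − T_C/T_m = 1 − 322.00/449.15 = 0.2831, so W₂ = η₂·Q_m = 165.2 kJ.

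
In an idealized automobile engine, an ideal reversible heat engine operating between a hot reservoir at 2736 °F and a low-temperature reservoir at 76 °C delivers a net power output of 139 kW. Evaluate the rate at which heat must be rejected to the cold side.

T_H = 2736 °F → (2736 − 32) × 5/9 = 1502.22 °C = 1775.37 K.
T_C = 76 °C → 76 + 273.15 = 349.15 K.
Since the cycle is reversible, η = 1 − T_C/T_H = 1 − 349.15/1775.37 = 0.8033.
Since Q_C/Q_H = T_C/T_H and Q_H = W/η, Q_C = W·T_C/(T_H − T_C) = 139 × 349.15/1426.22 = 34.0 kW.

Q̇_C ≈ 34.0 kW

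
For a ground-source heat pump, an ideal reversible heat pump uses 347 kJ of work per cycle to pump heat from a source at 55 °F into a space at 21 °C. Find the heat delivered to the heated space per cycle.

Q_H ≈ 12400 kJ

T_H = 21 °C → 21 + 273.15 = 294.15 K.
T_C = 55 °F → (55 − 32) × 5/9 = 12.78 °C = 285.93 K.
For a reversible heat pump, COP_HP = T_H/(T_H − T_C) = 294.15/8.22 = 35.7750.
Q_H = COP_HP · W = 35.7750 × 347 = 12400 kJ.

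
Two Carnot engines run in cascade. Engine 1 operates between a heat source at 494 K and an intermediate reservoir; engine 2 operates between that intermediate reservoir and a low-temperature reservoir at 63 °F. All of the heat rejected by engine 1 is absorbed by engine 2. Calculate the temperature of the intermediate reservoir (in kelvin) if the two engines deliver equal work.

T_m ≈ 392 K

T_C = 63 °F → (63 − 32) × 5/9 = 17.22 °C = 290.37 K.
For reversible stages Q_m = Q_H·(T_m/T_H). Setting W₁ = Q_H(1 − T_m/T_H) equal to W₂ = Q_m(1 − T_C/T_m) = Q_H·(T_m − T_C)/T_H gives T_H − T_m = T_m − T_C, so T_m = (T_H + T_C)/2 = (494.00 + 290.37)/2 = 392 K.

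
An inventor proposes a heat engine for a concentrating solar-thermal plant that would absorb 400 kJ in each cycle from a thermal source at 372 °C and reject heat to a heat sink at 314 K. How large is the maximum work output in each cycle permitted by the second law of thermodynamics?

T_H = 372 °C → 372 + 273.15 = 645.15 K.
By the Carnot theorem, η_max = 1 − T_C/T_H = 1 − 314.00/645.15 = 0.5133.
W_max = η_max · Q_H = 0.5133 × 400 = 205.3 kJ.

W_max ≈ 205.3 kJ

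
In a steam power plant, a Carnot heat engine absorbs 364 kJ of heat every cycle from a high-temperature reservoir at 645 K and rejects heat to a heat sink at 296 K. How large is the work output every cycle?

η_rev = 1 − T_C/T_H = 1 − 296.00/645.00 = 0.5411.
W = η·Q_H = 0.5411 × 364 = 197.0 kJ.

W ≈ 197.0 kJ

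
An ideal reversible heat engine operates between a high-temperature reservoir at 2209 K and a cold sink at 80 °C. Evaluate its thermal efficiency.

T_C = 80 °C → 80 + 273.15 = 353.15 K.
For a reversible engine, η = 1 − T_C/T_H = 1 − 353.15/2209.00 = 0.8401.

η ≈ 0.8401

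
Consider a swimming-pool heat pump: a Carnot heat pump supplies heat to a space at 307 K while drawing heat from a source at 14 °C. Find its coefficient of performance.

COP_HP ≈ 15.5

T_C = 14 °C → 14 + 273.15 = 287.15 K.
The Carnot heat-pump COP is COP_HP = T_H/(T_H − T_C) = 307.00/(307.00 − 287.15) = 15.5.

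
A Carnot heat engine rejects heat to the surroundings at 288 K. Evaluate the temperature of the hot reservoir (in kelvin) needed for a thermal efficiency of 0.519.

From η = 1 − T_C/T_H, solving for T_H gives T_H = T_C/(1 − η) = 288.00/(1 − 0.519) = 599 K.

T_H ≈ 599 K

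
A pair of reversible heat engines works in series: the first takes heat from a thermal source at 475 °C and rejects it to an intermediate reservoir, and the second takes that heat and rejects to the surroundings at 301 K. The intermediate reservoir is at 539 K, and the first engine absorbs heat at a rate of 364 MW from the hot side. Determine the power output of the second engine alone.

T_H = 475 °C → 475 + 273.15 = 748.15 K.
Heat entering the second stage: Q_m = Q_H·(T_m/T_H) = 364 × 539.00/748.15 = 262 MW.
Second-stage efficiency η₂ = 1 − T_C/T_m = 1 − 301.00/539.00 = 0.4416, so W₂ = η₂·Q_m = 116 MW.

Ẇ₂ ≈ 116 MW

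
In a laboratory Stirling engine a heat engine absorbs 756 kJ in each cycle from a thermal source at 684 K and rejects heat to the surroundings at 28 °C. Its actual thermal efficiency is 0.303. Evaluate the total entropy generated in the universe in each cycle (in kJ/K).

T_C = 28 °C → 28 + 273.15 = 301.15 K.
W = η·Q_H = 0.303 × 756 = 229.1 kJ, so Q_C = Q_H − W = 526.9 kJ.
Entropy balance on the reservoirs: −Q_H/T_H = -1.105 kJ/K, +Q_C/T_C = 1.750 kJ/K.
ΔS_univ = −Q_H/T_H + Q_C/T_C = 0.644 kJ/K (> 0, since η = 0.303 < η_Carnot = 0.560).

ΔS_univ ≈ 0.644 kJ/K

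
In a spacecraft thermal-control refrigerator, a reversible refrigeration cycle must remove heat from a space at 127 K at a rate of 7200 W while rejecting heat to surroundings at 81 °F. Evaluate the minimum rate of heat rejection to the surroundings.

Q̇_H ≈ 17000 W

T_H = 81 °F → (81 − 32) × 5/9 = 27.22 °C = 300.37 K.
For a reversible cycle Q_H/Q_C = T_H/T_C, so Q_H = Q_C·T_H/T_C = 7200 × 300.37/127.00 = 17000 W.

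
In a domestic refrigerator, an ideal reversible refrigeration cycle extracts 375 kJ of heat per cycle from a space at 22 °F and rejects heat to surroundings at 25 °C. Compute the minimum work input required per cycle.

T_H = 25 °C → 25 + 273.15 = 298.15 K.
T_C = 22 °F → (22 − 32) × 5/9 = -5.56 °C = 267.59 K.
The reversible coefficient of performance is COP_R = T_C/(T_H − T_C) = 267.59/30.56 = 8.7576.
W = Q_C/COP_R = 375/8.7576 = 42.8 kJ.

W_in ≈ 42.8 kJ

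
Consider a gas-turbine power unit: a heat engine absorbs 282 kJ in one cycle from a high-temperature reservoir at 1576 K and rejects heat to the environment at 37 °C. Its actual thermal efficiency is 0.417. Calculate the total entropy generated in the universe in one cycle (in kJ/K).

T_C = 37 °C → 37 + 273.15 = 310.15 K.
W = η·Q_H = 0.417 × 282 = 117.6 kJ, so Q_C = Q_H − W = 164.4 kJ.
The hot reservoir loses entropy Q_H/T_H = 282/1576.00 = 0.1789 kJ/K; the cold reservoir gains Q_C/T_C = 164.4/310.15 = 0.5301 kJ/K.
ΔS_univ = −Q_H/T_H + Q_C/T_C = 0.3512 kJ/K (> 0, since η = 0.417 < η_Carnot = 0.803).

ΔS_univ ≈ 0.3512 kJ/K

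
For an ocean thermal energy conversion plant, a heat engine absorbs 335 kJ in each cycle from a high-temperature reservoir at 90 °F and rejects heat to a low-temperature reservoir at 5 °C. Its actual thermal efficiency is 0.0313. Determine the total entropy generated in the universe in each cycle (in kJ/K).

T_H = 90 °F → (90 − 32) × 5/9 = 32.22 °C = 305.37 K.
T_C = 5 °C → 5 + 273.15 = 278.15 K.
W = η·Q_H = 0.0313 × 335 = 10.49 kJ, so Q_C = Q_H − W = 324.5 kJ.
The hot reservoir loses entropy Q_H/T_H = 335/305.37 = 1.097 kJ/K; the cold reservoir gains Q_C/T_C = 324.5/278.15 = 1.167 kJ/K.
ΔS_univ = −Q_H/T_H + Q_C/T_C = 0.06967 kJ/K (> 0, since η = 0.0313 < η_Carnot = 0.089).

ΔS_univ ≈ 0.06967 kJ/K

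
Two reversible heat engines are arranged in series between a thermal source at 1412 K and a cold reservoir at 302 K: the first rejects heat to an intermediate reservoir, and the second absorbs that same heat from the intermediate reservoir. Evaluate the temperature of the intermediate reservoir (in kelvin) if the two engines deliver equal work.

T_m ≈ 857 K

For reversible stages Q_m = Q_H·(T_m/T_H). Setting W₁ = Q_H(1 − T_m/T_H) equal to W₂ = Q_m(1 − T_C/T_m) = Q_H·(T_m − T_C)/T_H gives T_H − T_m = T_m − T_C, so T_m = (T_H + T_C)/2 = (1412.00 + 302.00)/2 = 857 K.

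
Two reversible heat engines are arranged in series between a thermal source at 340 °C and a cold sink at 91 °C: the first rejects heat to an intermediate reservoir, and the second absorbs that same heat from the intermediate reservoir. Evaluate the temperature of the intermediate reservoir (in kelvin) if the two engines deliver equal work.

T_m ≈ 489 K

T_H = 340 °C → 340 + 273.15 = 613.15 K.
T_C = 91 °C → 91 + 273.15 = 364.15 K.
For reversible stages Q_m = Q_H·(T_m/T_H). Setting W₁ = Q_H(1 − T_m/T_H) equal to W₂ = Q_m(1 − T_C/T_m) = Q_H·(T_m − T_C)/T_H gives T_H − T_m = T_m − T_C, so T_m = (T_H + T_C)/2 = (613.15 + 364.15)/2 = 489 K.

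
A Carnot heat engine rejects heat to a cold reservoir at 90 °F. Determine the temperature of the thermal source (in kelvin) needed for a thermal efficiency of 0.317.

T_C = 90 °F → (90 − 32) × 5/9 = 32.22 °C = 305.37 K.
From η = 1 − T_C/T_H, solving for T_H gives T_H = T_C/(1 − η) = 305.37/(1 − 0.317) = 447.1 K.

T_H ≈ 447.1 K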